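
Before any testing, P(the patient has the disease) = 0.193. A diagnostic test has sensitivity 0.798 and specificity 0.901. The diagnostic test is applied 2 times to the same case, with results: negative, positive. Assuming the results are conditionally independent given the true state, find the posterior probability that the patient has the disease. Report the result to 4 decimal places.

Let H be the event that the patient has the disease; start with P(H) = 0.193. P('positive'|H) = 0.798, P('positive'|¬H) = 0.099.
Update on result 1 ('negative'): P(H) ← 0.202·0.1930 / (0.202·0.1930 + 0.901·0.8070) = 0.038986/0.76609 = 0.0509.
Update on result 2 ('positive'): P(H) ← 0.798·0.0509 / (0.798·0.0509 + 0.099·0.9491) = 0.040610/0.13457 = 0.3018.

Posterior P(H) ≈ 0.3018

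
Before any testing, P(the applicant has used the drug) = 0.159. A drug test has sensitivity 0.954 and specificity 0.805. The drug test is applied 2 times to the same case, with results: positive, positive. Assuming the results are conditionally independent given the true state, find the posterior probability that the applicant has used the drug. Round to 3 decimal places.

With H the event that the applicant has used the drug, the joint likelihood of the observed sequence is P(data|H) = 0.954·0.954 = 0.91012 and P(data|¬H) = 0.195·0.195 = 0.038025.
Bayes: P(H|data) = 0.159·0.91012 / (0.159·0.91012 + 0.841·0.038025) = 0.14471/0.17669 = 0.8190.

Posterior P(H) ≈ 0.819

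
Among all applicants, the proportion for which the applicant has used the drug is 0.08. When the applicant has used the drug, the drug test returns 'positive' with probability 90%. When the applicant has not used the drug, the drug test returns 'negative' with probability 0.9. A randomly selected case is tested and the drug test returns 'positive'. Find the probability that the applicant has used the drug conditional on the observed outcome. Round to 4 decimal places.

P(H | E) ≈ 0.4390

Let H be the event that the applicant has used the drug. P(H) = 0.08, so P(¬H) = 0.92. With E the 'positive' result, P(E|H) = 0.9 and P(E|¬H) = 0.1.
P(E) = 0.9·0.08 + 0.1·0.92 = 0.072000 + 0.092000 = 0.16400.
By Bayes' theorem, P(H|E) = 0.072000 / 0.16400 = 0.4390.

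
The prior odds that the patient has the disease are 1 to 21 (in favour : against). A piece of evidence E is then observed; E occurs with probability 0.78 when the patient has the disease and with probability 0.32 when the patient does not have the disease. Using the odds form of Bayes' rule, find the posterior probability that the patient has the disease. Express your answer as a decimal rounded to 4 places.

Posterior probability ≈ 0.1040

Prior odds = 1/21 = 0.047619.
Likelihood ratio for E = 0.78/0.32 = 2.4375.
Posterior odds = prior odds × LR = 0.11607.
Posterior probability = odds/(1+odds) = 0.11607/1.1161 = 0.1040.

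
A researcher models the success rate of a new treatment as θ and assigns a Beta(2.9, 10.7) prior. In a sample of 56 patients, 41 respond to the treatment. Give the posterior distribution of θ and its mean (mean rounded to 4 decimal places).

Posterior: Beta(43.9, 25.7); mean ≈ 0.6307

Observing 41 successes and 15 failures updates Beta(2.9, 10.7) by adding the success and failure counts to the two shape parameters: α = 2.9+41 = 43.9, β = 10.7+15 = 25.7.
Posterior mean = α/(α+β) = 43.9/69.6 = 0.6307.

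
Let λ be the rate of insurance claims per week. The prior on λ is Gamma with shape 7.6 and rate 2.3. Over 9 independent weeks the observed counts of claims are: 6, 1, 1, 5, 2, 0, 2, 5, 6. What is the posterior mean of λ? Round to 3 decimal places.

Posterior mean ≈ 3.150

The Poisson likelihood adds the total count to the shape and the number of exposure periods to the rate. Here ∑xᵢ = 28 and n = 9, so shape 7.6→35.6 and rate 2.3→11.3.
E[λ | data] = 35.6/11.3 = 3.150.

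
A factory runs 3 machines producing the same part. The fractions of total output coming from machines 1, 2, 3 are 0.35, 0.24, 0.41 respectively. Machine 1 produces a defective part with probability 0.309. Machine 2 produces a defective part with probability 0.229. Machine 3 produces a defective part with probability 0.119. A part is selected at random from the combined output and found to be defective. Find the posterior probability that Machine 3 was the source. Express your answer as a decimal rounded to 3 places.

Tabulate prior·likelihood by source: [1] prior 0.35, lik 0.309, product 0.1081; [2] prior 0.24, lik 0.229, product 0.05496; [3] prior 0.41, lik 0.119, product 0.04879.
Normalizing constant = 0.21190; the posterior for Machine 3 is its product over the sum, 0.04879/0.21190 = 0.230.

Posterior probability ≈ 0.230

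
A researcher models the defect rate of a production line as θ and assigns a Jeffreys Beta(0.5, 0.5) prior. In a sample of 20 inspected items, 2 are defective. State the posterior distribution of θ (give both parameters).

Observing 2 successes and 18 failures updates Beta(0.5, 0.5) by adding the success and failure counts to the two shape parameters: α = 0.5+2 = 2.5, β = 0.5+18 = 18.5.

Posterior: Beta(2.5, 18.5)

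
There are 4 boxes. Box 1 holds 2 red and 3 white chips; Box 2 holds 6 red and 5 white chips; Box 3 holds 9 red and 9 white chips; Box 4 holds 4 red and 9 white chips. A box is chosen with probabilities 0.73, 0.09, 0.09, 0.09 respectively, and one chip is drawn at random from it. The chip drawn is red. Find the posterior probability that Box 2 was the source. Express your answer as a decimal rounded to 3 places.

Tabulate prior·likelihood by source: [1] prior 0.73, lik 0.4, product 0.2920; [2] prior 0.09, lik 0.5455, product 0.04909; [3] prior 0.09, lik 0.5, product 0.04500; [4] prior 0.09, lik 0.3077, product 0.02769.
Normalizing constant = 0.41378; the posterior for Box 2 is its product over the sum, 0.04909/0.41378 = 0.119.

Posterior probability ≈ 0.119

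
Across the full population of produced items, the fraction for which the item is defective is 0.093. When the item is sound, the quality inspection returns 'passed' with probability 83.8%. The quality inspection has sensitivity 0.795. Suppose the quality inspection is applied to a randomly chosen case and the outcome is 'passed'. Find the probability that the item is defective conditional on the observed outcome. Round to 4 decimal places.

P(H | E) ≈ 0.0245

Write H for 'the item is defective'. Prior odds H:¬H = 0.093/0.907 = 0.10254. For the 'passed' outcome, the likelihood ratio is 0.205/0.838 = 0.24463.
Posterior odds = 0.10254 × 0.24463 = 0.025083, so P(H|E) = 0.025083/(1+0.025083) = 0.0245.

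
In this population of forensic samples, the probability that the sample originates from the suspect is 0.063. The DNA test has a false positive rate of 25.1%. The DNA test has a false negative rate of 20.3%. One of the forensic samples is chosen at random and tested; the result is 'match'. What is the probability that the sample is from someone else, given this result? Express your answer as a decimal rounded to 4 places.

P(¬H | E) ≈ 0.8241

Let H be the event that the sample originates from the suspect. P(H) = 0.063, so P(¬H) = 0.937. With E the 'match' result, P(E|H) = 0.797 and P(E|¬H) = 0.251.
P(E) = 0.797·0.063 + 0.251·0.937 = 0.050211 + 0.23519 = 0.28540.
By Bayes' theorem, P(H|E) = 0.050211 / 0.28540 = 0.1759. Hence P(¬H|E) = 1 − 0.1759 = 0.8241.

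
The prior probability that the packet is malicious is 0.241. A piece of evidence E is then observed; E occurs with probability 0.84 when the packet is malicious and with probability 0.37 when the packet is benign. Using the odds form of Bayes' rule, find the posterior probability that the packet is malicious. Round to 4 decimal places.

Posterior probability ≈ 0.4189

Prior odds = 0.241/(1−0.241) = 0.31752.
Likelihood ratio for E = 0.84/0.37 = 2.2703.
Posterior odds = prior odds × LR = 0.72086.
Posterior probability = odds/(1+odds) = 0.72086/1.7209 = 0.4189.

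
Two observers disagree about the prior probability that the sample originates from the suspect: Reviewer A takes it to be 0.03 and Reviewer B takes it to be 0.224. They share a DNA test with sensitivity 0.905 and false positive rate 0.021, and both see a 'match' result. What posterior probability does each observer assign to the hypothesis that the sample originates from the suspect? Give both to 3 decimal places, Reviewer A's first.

P('+'|H) = 0.905, P('+'|¬H) = 0.021.
Reviewer A: numerator 0.905·0.03 = 0.027150; evidence = 0.027150+0.021·0.97 = 0.047520; posterior = 0.571.
Reviewer B: numerator 0.905·0.224 = 0.20272; evidence = 0.20272+0.021·0.776 = 0.21902; posterior = 0.926.

Reviewer A: 0.571; Reviewer B: 0.926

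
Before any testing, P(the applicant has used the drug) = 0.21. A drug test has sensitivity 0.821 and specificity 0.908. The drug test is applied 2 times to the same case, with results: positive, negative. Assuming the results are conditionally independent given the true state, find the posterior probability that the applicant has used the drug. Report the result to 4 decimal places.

With H the event that the applicant has used the drug, the joint likelihood of the observed sequence is P(data|H) = 0.821·0.179 = 0.14696 and P(data|¬H) = 0.092·0.908 = 0.083536.
Bayes: P(H|data) = 0.21·0.14696 / (0.21·0.14696 + 0.79·0.083536) = 0.030861/0.096855 = 0.3186.

Posterior P(H) ≈ 0.3186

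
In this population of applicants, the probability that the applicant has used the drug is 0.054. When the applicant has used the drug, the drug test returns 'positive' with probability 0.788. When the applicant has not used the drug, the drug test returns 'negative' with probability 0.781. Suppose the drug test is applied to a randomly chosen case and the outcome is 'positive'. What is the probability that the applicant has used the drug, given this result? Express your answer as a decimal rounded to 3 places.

Write H for 'the applicant has used the drug'. Prior odds H:¬H = 0.054/0.946 = 0.057082. For the 'positive' outcome, the likelihood ratio is 0.788/0.219 = 3.5982.
Posterior odds = 0.057082 × 3.5982 = 0.20539, so P(H|E) = 0.20539/(1+0.20539) = 0.170.

P(H | E) ≈ 0.170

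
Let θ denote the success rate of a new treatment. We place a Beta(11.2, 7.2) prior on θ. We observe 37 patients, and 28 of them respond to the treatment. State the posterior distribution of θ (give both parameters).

Posterior: Beta(39.2, 16.2)

Observing 28 successes and 9 failures updates Beta(11.2, 7.2) by adding the success and failure counts to the two shape parameters: α = 11.2+28 = 39.2, β = 7.2+9 = 16.2.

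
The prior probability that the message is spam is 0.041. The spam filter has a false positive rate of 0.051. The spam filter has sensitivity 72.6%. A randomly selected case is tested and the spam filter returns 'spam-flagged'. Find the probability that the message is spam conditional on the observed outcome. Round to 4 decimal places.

P(H | E) ≈ 0.3783

Write H for 'the message is spam'. Prior odds H:¬H = 0.041/0.959 = 0.042753. For the 'spam-flagged' outcome, the likelihood ratio is 0.726/0.051 = 14.235.
Posterior odds = 0.042753 × 14.235 = 0.60860, so P(H|E) = 0.60860/(1+0.60860) = 0.3783.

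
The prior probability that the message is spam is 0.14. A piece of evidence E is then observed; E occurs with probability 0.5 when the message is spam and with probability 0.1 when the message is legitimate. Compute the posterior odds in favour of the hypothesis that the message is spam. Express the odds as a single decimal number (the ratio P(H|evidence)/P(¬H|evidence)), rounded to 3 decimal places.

Prior odds = 0.14/(1−0.14) = 0.16279.
Likelihood ratio for E = 0.5/0.1 = 5.0000.
Posterior odds = prior odds × LR = 0.81395.

Posterior odds ≈ 0.814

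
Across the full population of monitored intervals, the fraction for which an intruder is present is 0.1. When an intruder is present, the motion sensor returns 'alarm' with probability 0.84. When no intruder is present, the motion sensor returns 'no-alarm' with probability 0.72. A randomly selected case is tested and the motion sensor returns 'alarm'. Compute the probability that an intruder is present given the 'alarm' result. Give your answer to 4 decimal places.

Write H for 'an intruder is present'. Prior odds H:¬H = 0.1/0.9 = 0.11111. For the 'alarm' outcome, the likelihood ratio is 0.84/0.28 = 3.0000.
Posterior odds = 0.11111 × 3.0000 = 0.33333, so P(H|E) = 0.33333/(1+0.33333) = 0.2500.

P(H | E) ≈ 0.2500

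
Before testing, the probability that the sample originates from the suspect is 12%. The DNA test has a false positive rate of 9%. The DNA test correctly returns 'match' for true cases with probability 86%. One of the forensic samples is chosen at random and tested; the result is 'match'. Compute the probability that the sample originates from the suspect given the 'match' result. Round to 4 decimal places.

Let H be the event that the sample originates from the suspect. P(H) = 0.12, so P(¬H) = 0.88. With E the 'match' result, P(E|H) = 0.86 and P(E|¬H) = 0.09.
P(E) = 0.86·0.12 + 0.09·0.88 = 0.10320 + 0.079200 = 0.18240.
By Bayes' theorem, P(H|E) = 0.10320 / 0.18240 = 0.5658.

P(H | E) ≈ 0.5658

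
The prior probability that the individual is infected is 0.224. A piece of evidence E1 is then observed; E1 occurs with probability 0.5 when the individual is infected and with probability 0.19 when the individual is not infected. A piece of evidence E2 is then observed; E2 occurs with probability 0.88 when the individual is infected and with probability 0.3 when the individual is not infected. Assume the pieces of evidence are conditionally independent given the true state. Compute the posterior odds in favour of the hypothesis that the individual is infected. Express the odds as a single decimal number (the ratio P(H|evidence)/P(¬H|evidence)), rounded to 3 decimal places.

Prior odds = 0.224/(1−0.224) = 0.28866. In log-odds, ln(0.28866) = -1.2425.
Add log likelihood ratios: ln(2.6316) + ln(2.9333) = 2.0437.
Posterior log-odds = 0.80122, so posterior odds = exp(0.80122) = 2.2283.

Posterior odds ≈ 2.228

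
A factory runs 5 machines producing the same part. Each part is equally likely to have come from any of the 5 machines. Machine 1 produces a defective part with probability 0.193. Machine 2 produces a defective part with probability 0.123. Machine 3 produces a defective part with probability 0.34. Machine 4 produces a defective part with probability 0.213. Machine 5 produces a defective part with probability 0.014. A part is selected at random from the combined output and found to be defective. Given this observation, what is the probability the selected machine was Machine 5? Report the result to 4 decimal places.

Tabulate prior·likelihood by source: [1] prior 0.2, lik 0.193, product 0.03860; [2] prior 0.2, lik 0.123, product 0.02460; [3] prior 0.2, lik 0.34, product 0.06800; [4] prior 0.2, lik 0.213, product 0.04260; [5] prior 0.2, lik 0.014, product 0.002800.
Normalizing constant = 0.17660; the posterior for Machine 5 is its product over the sum, 0.002800/0.17660 = 0.0159.

Posterior probability ≈ 0.0159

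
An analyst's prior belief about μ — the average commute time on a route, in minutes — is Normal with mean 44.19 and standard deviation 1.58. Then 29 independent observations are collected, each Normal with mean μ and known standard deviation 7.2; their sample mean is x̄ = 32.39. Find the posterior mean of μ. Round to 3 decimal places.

Posterior mean ≈ 37.314

With known σ, the Normal prior is conjugate. Weight on the data is w = (n/σ²)/(n/σ² + 1/τ₀²) = 0.559414/(0.559414+0.400577) = 0.58273.
Posterior mean = w·x̄ + (1−w)·μ₀ = 0.58273·32.39 + 0.41727·44.19 = 37.314.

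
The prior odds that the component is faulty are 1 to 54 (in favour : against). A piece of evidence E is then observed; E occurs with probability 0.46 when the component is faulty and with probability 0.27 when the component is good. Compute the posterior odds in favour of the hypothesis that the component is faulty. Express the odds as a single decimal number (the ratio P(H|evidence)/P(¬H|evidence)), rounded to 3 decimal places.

Posterior odds ≈ 0.032

Prior odds = 1/54 = 0.018519. In log-odds, ln(0.018519) = -3.9890.
Add log likelihood ratio: ln(1.7037) = 0.53280.
Posterior log-odds = -3.4562, so posterior odds = exp(-3.4562) = 0.031550.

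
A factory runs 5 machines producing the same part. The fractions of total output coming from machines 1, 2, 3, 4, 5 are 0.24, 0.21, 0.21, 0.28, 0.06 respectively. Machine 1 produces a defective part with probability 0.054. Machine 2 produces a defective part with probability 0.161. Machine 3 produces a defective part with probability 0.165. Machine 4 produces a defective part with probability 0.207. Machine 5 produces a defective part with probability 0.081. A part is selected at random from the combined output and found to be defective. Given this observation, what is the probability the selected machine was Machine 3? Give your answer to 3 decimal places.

P(defective|M1) = 0.054; P(defective|M2) = 0.161; P(defective|M3) = 0.165; P(defective|M4) = 0.207; P(defective|M5) = 0.081.
Prior × likelihood for each source: 0.24·0.054=0.01296, 0.21·0.161=0.03381, 0.21·0.165=0.03465, 0.28·0.207=0.05796, 0.06·0.081=0.004860. Summing gives P(defective) = 0.14424.
P(Machine 3 | defective) = 0.03465 / 0.14424 = 0.240.

Posterior probability ≈ 0.240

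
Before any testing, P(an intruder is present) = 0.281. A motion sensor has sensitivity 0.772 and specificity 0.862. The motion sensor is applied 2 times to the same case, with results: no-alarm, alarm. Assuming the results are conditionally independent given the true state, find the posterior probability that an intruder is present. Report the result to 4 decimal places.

Let H be the event that an intruder is present; start with P(H) = 0.281. P('alarm'|H) = 0.772, P('alarm'|¬H) = 0.138.
Update on result 1 ('no-alarm'): P(H) ← 0.228·0.2810 / (0.228·0.2810 + 0.862·0.7190) = 0.064068/0.68385 = 0.0937.
Update on result 2 ('alarm'): P(H) ← 0.772·0.0937 / (0.772·0.0937 + 0.138·0.9063) = 0.072327/0.19740 = 0.3664.

Posterior P(H) ≈ 0.3664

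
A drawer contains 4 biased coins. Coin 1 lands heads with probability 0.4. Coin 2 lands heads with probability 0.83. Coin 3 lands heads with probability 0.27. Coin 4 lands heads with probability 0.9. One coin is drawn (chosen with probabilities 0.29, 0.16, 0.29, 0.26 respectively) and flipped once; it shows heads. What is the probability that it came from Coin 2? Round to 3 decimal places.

Posterior probability ≈ 0.237

Tabulate prior·likelihood by source: [1] prior 0.29, lik 0.4, product 0.1160; [2] prior 0.16, lik 0.83, product 0.1328; [3] prior 0.29, lik 0.27, product 0.07830; [4] prior 0.26, lik 0.9, product 0.2340.
Normalizing constant = 0.56110; the posterior for Coin 2 is its product over the sum, 0.1328/0.56110 = 0.237.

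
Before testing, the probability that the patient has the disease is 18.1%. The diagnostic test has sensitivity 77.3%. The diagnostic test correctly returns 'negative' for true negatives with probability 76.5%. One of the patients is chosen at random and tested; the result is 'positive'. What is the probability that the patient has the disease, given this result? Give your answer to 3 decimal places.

Let H be the event that the patient has the disease. P(H) = 0.181, so P(¬H) = 0.819. With E the 'positive' result, P(E|H) = 0.773 and P(E|¬H) = 0.235.
P(E) = 0.773·0.181 + 0.235·0.819 = 0.13991 + 0.19246 = 0.33238.
By Bayes' theorem, P(H|E) = 0.13991 / 0.33238 = 0.421.

P(H | E) ≈ 0.421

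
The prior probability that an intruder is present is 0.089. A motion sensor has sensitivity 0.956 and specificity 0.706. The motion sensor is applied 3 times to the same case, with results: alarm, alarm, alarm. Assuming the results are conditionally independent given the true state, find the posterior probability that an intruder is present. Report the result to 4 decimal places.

Posterior P(H) ≈ 0.7706

With H the event that an intruder is present, the joint likelihood of the observed sequence is P(data|H) = 0.956·0.956·0.956 = 0.87372 and P(data|¬H) = 0.294·0.294·0.294 = 0.025412.
Bayes: P(H|data) = 0.089·0.87372 / (0.089·0.87372 + 0.911·0.025412) = 0.077761/0.10091 = 0.7706.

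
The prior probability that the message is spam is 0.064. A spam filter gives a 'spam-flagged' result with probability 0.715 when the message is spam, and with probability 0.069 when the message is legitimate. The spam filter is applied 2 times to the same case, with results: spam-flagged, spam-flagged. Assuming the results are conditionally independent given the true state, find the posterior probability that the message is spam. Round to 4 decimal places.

Let H be the event that the message is spam; start with P(H) = 0.064. P('spam-flagged'|H) = 0.715, P('spam-flagged'|¬H) = 0.069.
Update on result 1 ('spam-flagged'): P(H) ← 0.715·0.0640 / (0.715·0.0640 + 0.069·0.9360) = 0.045760/0.11034 = 0.4147.
Update on result 2 ('spam-flagged'): P(H) ← 0.715·0.4147 / (0.715·0.4147 + 0.069·0.5853) = 0.29651/0.33690 = 0.8801.

Posterior P(H) ≈ 0.8801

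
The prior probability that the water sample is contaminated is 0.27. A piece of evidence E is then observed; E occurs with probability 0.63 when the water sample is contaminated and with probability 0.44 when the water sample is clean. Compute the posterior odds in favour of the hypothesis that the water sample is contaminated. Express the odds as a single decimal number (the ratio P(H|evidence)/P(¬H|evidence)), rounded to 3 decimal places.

Posterior odds ≈ 0.530

Prior odds = 0.27/(1−0.27) = 0.36986. In log-odds, ln(0.36986) = -0.99462.
Add log likelihood ratio: ln(1.4318) = 0.35895.
Posterior log-odds = -0.63568, so posterior odds = exp(-0.63568) = 0.52958.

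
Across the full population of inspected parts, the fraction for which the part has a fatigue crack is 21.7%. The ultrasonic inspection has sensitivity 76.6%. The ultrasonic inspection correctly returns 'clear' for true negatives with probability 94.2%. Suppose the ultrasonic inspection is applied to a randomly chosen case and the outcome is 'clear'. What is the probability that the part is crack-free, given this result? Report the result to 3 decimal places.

Write H for 'the part has a fatigue crack'. Prior odds H:¬H = 0.217/0.783 = 0.27714. For the 'clear' outcome, the likelihood ratio is 0.234/0.942 = 0.24841.
Posterior odds = 0.27714 × 0.24841 = 0.068843, so P(H|E) = 0.068843/(1+0.068843) = 0.064. Then P(¬H|E) = 1 − 0.064 = 0.936.

P(¬H | E) ≈ 0.936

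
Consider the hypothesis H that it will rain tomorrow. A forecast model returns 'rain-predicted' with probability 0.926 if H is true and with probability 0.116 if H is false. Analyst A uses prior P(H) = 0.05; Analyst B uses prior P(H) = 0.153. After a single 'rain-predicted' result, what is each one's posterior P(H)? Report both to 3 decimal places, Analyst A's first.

P('+'|H) = 0.926, P('+'|¬H) = 0.116.
Analyst A: numerator 0.926·0.05 = 0.046300; evidence = 0.046300+0.116·0.95 = 0.15650; posterior = 0.296.
Analyst B: numerator 0.926·0.153 = 0.14168; evidence = 0.14168+0.116·0.847 = 0.23993; posterior = 0.590.

Analyst A: 0.296; Analyst B: 0.590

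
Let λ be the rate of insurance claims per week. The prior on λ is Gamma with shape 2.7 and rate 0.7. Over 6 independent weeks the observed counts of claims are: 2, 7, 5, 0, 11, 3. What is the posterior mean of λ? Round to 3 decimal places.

Posterior mean ≈ 4.582

Total count ∑xᵢ = 28 over n = 6 weeks.
Gamma is conjugate to the Poisson likelihood: posterior is Gamma(shape = 2.7+28 = 30.7, rate = 0.7+6 = 6.7).
E[λ | data] = 30.7/6.7 = 4.582.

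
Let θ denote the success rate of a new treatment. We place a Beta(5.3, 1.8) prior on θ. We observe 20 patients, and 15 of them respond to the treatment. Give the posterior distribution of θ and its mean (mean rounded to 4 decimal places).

Posterior: Beta(20.3, 6.8); mean ≈ 0.7491

Observing 15 successes and 5 failures updates Beta(5.3, 1.8) by adding the success and failure counts to the two shape parameters: α = 5.3+15 = 20.3, β = 1.8+5 = 6.8.
E[θ | data] = 20.3/(20.3+6.8) = 0.7491.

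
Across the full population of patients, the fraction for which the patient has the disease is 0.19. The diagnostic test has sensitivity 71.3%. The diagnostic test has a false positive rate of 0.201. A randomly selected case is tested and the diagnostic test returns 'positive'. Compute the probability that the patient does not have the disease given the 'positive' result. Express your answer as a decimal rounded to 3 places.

P(¬H | E) ≈ 0.546

Let H be the event that the patient has the disease. P(H) = 0.19, so P(¬H) = 0.81. With E the 'positive' result, P(E|H) = 0.713 and P(E|¬H) = 0.201.
P(E) = 0.713·0.19 + 0.201·0.81 = 0.13547 + 0.16281 = 0.29828.
By Bayes' theorem, P(H|E) = 0.13547 / 0.29828 = 0.454. Hence P(¬H|E) = 1 − 0.454 = 0.546.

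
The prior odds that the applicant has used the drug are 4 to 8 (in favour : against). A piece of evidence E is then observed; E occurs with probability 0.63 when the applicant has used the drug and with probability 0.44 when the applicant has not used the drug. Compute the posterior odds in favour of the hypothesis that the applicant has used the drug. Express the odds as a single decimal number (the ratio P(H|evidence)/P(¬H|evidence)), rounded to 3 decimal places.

Posterior odds ≈ 0.716

Prior odds = 4/8 = 0.50000. In log-odds, ln(0.50000) = -0.69315.
Add log likelihood ratio: ln(1.4318) = 0.35895.
Posterior log-odds = -0.33420, so posterior odds = exp(-0.33420) = 0.71591.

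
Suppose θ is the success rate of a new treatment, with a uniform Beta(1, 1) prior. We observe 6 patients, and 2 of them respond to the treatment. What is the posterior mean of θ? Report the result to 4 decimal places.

The binomial likelihood is conjugate to the Beta prior: with 2 successes and 4 failures, the posterior is Beta(1+2, 1+4) = Beta(3, 5).
Posterior mean = α/(α+β) = 3/8 = 0.3750.

Posterior mean ≈ 0.3750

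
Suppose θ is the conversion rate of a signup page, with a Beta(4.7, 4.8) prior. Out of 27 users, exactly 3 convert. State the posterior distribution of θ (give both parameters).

The binomial likelihood is conjugate to the Beta prior: with 3 successes and 24 failures, the posterior is Beta(4.7+3, 4.8+24) = Beta(7.7, 28.8).

Posterior: Beta(7.7, 28.8)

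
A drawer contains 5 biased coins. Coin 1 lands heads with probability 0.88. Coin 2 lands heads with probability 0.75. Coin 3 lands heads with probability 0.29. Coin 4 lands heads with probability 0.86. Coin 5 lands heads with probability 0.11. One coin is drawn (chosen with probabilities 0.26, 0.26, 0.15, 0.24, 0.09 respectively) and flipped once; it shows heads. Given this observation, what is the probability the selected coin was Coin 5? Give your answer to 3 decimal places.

Posterior probability ≈ 0.014

Tabulate prior·likelihood by source: [1] prior 0.26, lik 0.88, product 0.2288; [2] prior 0.26, lik 0.75, product 0.1950; [3] prior 0.15, lik 0.29, product 0.04350; [4] prior 0.24, lik 0.86, product 0.2064; [5] prior 0.09, lik 0.11, product 0.009900.
Normalizing constant = 0.68360; the posterior for Coin 5 is its product over the sum, 0.009900/0.68360 = 0.014.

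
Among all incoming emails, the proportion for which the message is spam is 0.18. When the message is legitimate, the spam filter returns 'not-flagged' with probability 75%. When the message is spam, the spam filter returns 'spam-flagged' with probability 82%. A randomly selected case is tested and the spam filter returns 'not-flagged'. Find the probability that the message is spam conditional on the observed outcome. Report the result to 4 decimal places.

Write H for 'the message is spam'. Prior odds H:¬H = 0.18/0.82 = 0.21951. For the 'not-flagged' outcome, the likelihood ratio is 0.18/0.75 = 0.24000.
Posterior odds = 0.21951 × 0.24000 = 0.052683, so P(H|E) = 0.052683/(1+0.052683) = 0.0500.

P(H | E) ≈ 0.0500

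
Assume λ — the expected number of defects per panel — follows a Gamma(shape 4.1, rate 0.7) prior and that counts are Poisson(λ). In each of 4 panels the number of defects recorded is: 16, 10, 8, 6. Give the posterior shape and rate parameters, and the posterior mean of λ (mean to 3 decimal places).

The Poisson likelihood adds the total count to the shape and the number of exposure periods to the rate. Here ∑xᵢ = 40 and n = 4, so shape 4.1→44.1 and rate 0.7→4.7.
E[λ | data] = 44.1/4.7 = 9.383.

Posterior: Gamma(shape=44.1, rate=4.7); mean ≈ 9.383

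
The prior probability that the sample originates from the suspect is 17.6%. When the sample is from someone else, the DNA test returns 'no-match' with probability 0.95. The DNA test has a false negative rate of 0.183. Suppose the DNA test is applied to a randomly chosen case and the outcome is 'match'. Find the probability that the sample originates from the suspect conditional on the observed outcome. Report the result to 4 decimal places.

P(H | E) ≈ 0.7773

Let H be the event that the sample originates from the suspect. P(H) = 0.176, so P(¬H) = 0.824. With E the 'match' result, P(E|H) = 0.817 and P(E|¬H) = 0.05.
P(E) = 0.817·0.176 + 0.05·0.824 = 0.14379 + 0.041200 = 0.18499.
By Bayes' theorem, P(H|E) = 0.14379 / 0.18499 = 0.7773.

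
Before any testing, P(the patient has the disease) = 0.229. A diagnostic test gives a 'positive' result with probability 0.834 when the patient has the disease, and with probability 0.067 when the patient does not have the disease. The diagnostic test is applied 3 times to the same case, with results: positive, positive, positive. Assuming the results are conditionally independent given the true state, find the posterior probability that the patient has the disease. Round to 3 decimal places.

With H the event that the patient has the disease, the joint likelihood of the observed sequence is P(data|H) = 0.834·0.834·0.834 = 0.58009 and P(data|¬H) = 0.067·0.067·0.067 = 0.00030076.
Bayes: P(H|data) = 0.229·0.58009 / (0.229·0.58009 + 0.771·0.00030076) = 0.13284/0.13307 = 0.9983.

Posterior P(H) ≈ 0.998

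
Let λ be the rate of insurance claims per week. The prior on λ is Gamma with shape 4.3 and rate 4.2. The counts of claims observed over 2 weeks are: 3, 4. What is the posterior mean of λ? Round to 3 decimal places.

Posterior mean ≈ 1.823

The Poisson likelihood adds the total count to the shape and the number of exposure periods to the rate. Here ∑xᵢ = 7 and n = 2, so shape 4.3→11.3 and rate 4.2→6.2.
Posterior mean = shape/rate = 11.3/6.2 = 1.823.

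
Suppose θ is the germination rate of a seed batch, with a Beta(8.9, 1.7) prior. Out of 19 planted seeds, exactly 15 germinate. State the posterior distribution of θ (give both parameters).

Posterior: Beta(23.9, 5.7)

The binomial likelihood is conjugate to the Beta prior: with 15 successes and 4 failures, the posterior is Beta(8.9+15, 1.7+4) = Beta(23.9, 5.7).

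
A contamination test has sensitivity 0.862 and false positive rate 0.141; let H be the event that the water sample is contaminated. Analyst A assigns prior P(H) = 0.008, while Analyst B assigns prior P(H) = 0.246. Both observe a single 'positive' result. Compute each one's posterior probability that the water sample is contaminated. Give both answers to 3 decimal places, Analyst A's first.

Analyst A: 0.047; Analyst B: 0.666

The likelihood ratio for a 'positive' result is 0.862/0.141 = 6.1135.
Analyst A: prior odds 0.008/0.992 = 0.0080645; posterior odds 0.049302; posterior probability 0.047.
Analyst B: prior odds 0.246/0.754 = 0.32626; posterior odds 1.9946; posterior probability 0.666.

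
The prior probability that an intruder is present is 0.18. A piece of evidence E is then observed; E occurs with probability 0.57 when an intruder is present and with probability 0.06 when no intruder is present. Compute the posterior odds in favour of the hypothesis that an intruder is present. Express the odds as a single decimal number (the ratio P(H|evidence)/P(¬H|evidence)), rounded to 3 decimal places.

Posterior odds ≈ 2.085

Prior odds = 0.18/(1−0.18) = 0.21951. In log-odds, ln(0.21951) = -1.5163.
Add log likelihood ratio: ln(9.5000) = 2.2513.
Posterior log-odds = 0.73494, so posterior odds = exp(0.73494) = 2.0854.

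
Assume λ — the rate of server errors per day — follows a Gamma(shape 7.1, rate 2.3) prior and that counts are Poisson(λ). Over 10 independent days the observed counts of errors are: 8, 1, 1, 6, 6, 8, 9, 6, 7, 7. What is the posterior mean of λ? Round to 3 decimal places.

The Poisson likelihood adds the total count to the shape and the number of exposure periods to the rate. Here ∑xᵢ = 59 and n = 10, so shape 7.1→66.1 and rate 2.3→12.3.
E[λ | data] = 66.1/12.3 = 5.374.

Posterior mean ≈ 5.374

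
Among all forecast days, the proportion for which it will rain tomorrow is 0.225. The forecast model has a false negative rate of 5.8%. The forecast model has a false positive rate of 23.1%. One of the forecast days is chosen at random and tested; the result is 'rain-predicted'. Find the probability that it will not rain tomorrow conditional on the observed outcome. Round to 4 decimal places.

P(¬H | E) ≈ 0.4579

Write H for 'it will rain tomorrow'. Prior odds H:¬H = 0.225/0.775 = 0.29032. For the 'rain-predicted' outcome, the likelihood ratio is 0.942/0.231 = 4.0779.
Posterior odds = 0.29032 × 4.0779 = 1.1839, so P(H|E) = 1.1839/(1+1.1839) = 0.5421. Then P(¬H|E) = 1 − 0.5421 = 0.4579.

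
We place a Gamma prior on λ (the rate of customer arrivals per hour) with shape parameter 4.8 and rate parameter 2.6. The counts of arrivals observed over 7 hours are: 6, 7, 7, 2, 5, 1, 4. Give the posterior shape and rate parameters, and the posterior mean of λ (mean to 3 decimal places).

Posterior: Gamma(shape=36.8, rate=9.6); mean ≈ 3.833

Total count ∑xᵢ = 32 over n = 7 hours.
Gamma is conjugate to the Poisson likelihood: posterior is Gamma(shape = 4.8+32 = 36.8, rate = 2.6+7 = 9.6).
Posterior mean = shape/rate = 36.8/9.6 = 3.833.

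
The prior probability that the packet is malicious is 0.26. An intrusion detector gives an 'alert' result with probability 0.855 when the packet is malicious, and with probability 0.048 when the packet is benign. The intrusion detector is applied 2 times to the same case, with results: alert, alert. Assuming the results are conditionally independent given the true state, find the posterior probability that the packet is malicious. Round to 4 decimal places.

Let H be the event that the packet is malicious; start with P(H) = 0.26. P('alert'|H) = 0.855, P('alert'|¬H) = 0.048.
Update on result 1 ('alert'): P(H) ← 0.855·0.2600 / (0.855·0.2600 + 0.048·0.7400) = 0.22230/0.25782 = 0.8622.
Update on result 2 ('alert'): P(H) ← 0.855·0.8622 / (0.855·0.8622 + 0.048·0.1378) = 0.73721/0.74382 = 0.9911.

Posterior P(H) ≈ 0.9911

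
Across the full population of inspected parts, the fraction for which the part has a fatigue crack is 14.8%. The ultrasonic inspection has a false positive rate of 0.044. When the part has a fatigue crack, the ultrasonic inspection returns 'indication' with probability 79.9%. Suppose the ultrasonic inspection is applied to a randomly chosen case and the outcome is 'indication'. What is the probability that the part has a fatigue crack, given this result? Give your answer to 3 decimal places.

P(H | E) ≈ 0.759

Let H be the event that the part has a fatigue crack. P(H) = 0.148, so P(¬H) = 0.852. With E the 'indication' result, P(E|H) = 0.799 and P(E|¬H) = 0.044.
P(E) = 0.799·0.148 + 0.044·0.852 = 0.11825 + 0.037488 = 0.15574.
By Bayes' theorem, P(H|E) = 0.11825 / 0.15574 = 0.759.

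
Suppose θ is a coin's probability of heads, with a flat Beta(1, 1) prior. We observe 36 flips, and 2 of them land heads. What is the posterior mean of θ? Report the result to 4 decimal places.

The binomial likelihood is conjugate to the Beta prior: with 2 successes and 34 failures, the posterior is Beta(1+2, 1+34) = Beta(3, 35).
E[θ | data] = 3/(3+35) = 0.0789.

Posterior mean ≈ 0.0789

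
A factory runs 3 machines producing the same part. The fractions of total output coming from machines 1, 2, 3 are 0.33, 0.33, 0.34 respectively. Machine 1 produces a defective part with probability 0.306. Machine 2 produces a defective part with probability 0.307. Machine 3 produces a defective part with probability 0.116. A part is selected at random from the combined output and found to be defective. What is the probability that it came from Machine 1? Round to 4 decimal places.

Posterior probability ≈ 0.4177

Tabulate prior·likelihood by source: [1] prior 0.33, lik 0.306, product 0.1010; [2] prior 0.33, lik 0.307, product 0.1013; [3] prior 0.34, lik 0.116, product 0.03944.
Normalizing constant = 0.24173; the posterior for Machine 1 is its product over the sum, 0.1010/0.24173 = 0.4177.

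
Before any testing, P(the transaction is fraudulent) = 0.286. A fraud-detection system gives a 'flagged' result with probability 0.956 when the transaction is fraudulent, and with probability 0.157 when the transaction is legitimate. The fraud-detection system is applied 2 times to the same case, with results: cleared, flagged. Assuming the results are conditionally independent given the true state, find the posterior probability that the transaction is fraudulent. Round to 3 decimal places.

Posterior P(H) ≈ 0.113

With H the event that the transaction is fraudulent, the joint likelihood of the observed sequence is P(data|H) = 0.044·0.956 = 0.042064 and P(data|¬H) = 0.843·0.157 = 0.13235.
Bayes: P(H|data) = 0.286·0.042064 / (0.286·0.042064 + 0.714·0.13235) = 0.012030/0.10653 = 0.1129.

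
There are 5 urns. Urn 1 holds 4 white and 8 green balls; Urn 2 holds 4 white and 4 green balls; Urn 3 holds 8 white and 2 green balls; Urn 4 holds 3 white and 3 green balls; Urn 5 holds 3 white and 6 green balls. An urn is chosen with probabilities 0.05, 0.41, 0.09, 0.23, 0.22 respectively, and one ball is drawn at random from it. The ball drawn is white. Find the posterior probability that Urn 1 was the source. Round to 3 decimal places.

Posterior probability ≈ 0.035

Tabulate prior·likelihood by source: [1] prior 0.05, lik 0.3333, product 0.01667; [2] prior 0.41, lik 0.5, product 0.2050; [3] prior 0.09, lik 0.8, product 0.07200; [4] prior 0.23, lik 0.5, product 0.1150; [5] prior 0.22, lik 0.3333, product 0.07333.
Normalizing constant = 0.48200; the posterior for Urn 1 is its product over the sum, 0.01667/0.48200 = 0.035.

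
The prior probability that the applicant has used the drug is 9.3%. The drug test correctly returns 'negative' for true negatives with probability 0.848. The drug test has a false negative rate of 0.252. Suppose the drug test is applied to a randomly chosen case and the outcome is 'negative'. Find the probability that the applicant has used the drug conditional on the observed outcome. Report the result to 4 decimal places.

P(H | E) ≈ 0.0296

Let H be the event that the applicant has used the drug. P(H) = 0.093, so P(¬H) = 0.907. With E the 'negative' result, P(E|H) = 0.252 and P(E|¬H) = 0.848.
P(E) = 0.252·0.093 + 0.848·0.907 = 0.023436 + 0.76914 = 0.79257.
By Bayes' theorem, P(H|E) = 0.023436 / 0.79257 = 0.0296.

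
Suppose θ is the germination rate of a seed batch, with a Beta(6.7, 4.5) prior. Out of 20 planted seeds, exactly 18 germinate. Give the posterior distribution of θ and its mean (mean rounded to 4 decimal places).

The binomial likelihood is conjugate to the Beta prior: with 18 successes and 2 failures, the posterior is Beta(6.7+18, 4.5+2) = Beta(24.7, 6.5).
Posterior mean = α/(α+β) = 24.7/31.2 = 0.7917.

Posterior: Beta(24.7, 6.5); mean ≈ 0.7917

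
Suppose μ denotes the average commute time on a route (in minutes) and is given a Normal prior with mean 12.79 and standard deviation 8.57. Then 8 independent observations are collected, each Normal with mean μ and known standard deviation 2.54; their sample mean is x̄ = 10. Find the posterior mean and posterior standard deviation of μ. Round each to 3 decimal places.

Prior precision 1/τ₀² = 1/8.57² = 0.0136156; data precision n/σ² = 8/2.54² = 1.24000.
Posterior precision = 0.0136156 + 1.24000 = 1.25362, giving posterior SD = 1/√1.25362 = 0.893.
Posterior mean = (0.0136156·12.79 + 1.24000·10) / 1.25362 = 10.030.

Posterior mean ≈ 10.030; posterior SD ≈ 0.893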